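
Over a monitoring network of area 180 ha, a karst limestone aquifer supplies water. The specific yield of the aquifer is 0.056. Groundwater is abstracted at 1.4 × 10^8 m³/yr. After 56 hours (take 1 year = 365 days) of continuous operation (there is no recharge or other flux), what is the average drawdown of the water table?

A = 180 ha = 1.8 × 10^6 m²
Q = 1.4 × 10^8 m³/yr = 3.836 × 10^5 m³/d
t = 56 hours = 2.333 d
ΔV = Q × t = 3.836 × 10^5 m³/d × 2.333 d = 8.95 × 10^5 m³
Δh = ΔV / (Sy × A) = 8.95 × 10^5 / (0.056 × 1.8 × 10^6) = 8.879 m

Δh ≈ 8.88 m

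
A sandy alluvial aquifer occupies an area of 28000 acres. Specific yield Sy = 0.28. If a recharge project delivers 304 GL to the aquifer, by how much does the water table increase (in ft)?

Δh ≈ 31.4 ft

A = 28000 acres = 1.133 × 10^8 m²
ΔV = 304 GL = 3.04 × 10^8 m³
Δh = ΔV / (Sy × A) = 3.04 × 10^8 m³ / (0.28 × 1.133 × 10^8 m²) = 9.582 m
Δh = 9.582 m = 31.44 ft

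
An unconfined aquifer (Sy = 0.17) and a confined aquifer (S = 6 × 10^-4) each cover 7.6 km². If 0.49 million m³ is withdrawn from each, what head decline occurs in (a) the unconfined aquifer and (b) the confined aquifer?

Δh_u ≈ 0.379 m; Δh_c ≈ 107 m

A = 7.6 km² = 7.6 × 10^6 m²
ΔV = 0.49 million m³ = 4.9 × 10^5 m³
Unconfined: Δh_u = ΔV/(Sy·A) = 4.9 × 10^5/(0.17 × 7.6 × 10^6) = 0.3793 m
Confined: Δh_c = ΔV/(S·A) = 4.9 × 10^5/(6 × 10^-4 × 7.6 × 10^6) = 107.5 m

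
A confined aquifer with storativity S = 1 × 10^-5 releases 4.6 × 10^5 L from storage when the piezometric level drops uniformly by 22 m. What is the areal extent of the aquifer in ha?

A ≈ 209 ha

ΔV = 4.6 × 10^5 L = 460 m³
A = ΔV / (S × Δh) = 460 / (1 × 10^-5 × 22) = 2.091 × 10^6 m²
A = 2.091 × 10^6 m² = 209.1 ha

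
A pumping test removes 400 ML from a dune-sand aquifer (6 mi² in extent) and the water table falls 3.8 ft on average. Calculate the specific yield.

Sy ≈ 0.022

A = 6 mi² = 1.554 × 10^7 m²
Δh = 3.8 ft = 1.158 m
ΔV = 400 ML = 4 × 10^5 m³
Sy = ΔV / (A × Δh) = 4 × 10^5 m³ / (1.554 × 10^7 m² × 1.158 m) = 0.02222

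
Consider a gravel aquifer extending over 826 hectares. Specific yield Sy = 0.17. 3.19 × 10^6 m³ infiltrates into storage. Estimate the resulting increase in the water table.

A = 826 hectares = 8.26 × 10^6 m²
Δh = ΔV / (Sy × A) = 3.19 × 10^6 m³ / (0.17 × 8.26 × 10^6 m²) = 2.272 m

Δh ≈ 2.27 m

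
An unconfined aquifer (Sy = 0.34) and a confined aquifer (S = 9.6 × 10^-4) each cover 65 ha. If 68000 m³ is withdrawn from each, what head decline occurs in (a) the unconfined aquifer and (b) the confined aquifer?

A = 65 ha = 6.5 × 10^5 m²
Unconfined: Δh_u = ΔV/(Sy·A) = 68000/(0.34 × 6.5 × 10^5) = 0.3077 m
Confined: Δh_c = ΔV/(S·A) = 68000/(9.6 × 10^-4 × 6.5 × 10^5) = 109 m

Δh_u ≈ 0.308 m; Δh_c ≈ 109 m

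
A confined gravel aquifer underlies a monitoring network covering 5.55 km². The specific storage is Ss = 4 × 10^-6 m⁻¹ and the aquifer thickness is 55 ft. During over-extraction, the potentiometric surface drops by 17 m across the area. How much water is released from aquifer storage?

b = 55 ft = 16.76 m
S = Ss × b = 4 × 10^-6 m⁻¹ × 16.76 m = 6.706 × 10^-5
A = 5.55 km² = 5.55 × 10^6 m²
ΔV = S × A × Δh = 6.706 × 10^-5 × 5.55 × 10^6 m² × 17 m = 6327 m³

ΔV ≈ 6330 m³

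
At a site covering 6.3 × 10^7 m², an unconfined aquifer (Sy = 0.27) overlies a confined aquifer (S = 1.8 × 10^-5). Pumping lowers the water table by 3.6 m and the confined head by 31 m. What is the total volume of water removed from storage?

ΔV ≈ 6.13 × 10^7 m³

Unconfined: ΔV_u = Sy × A × Δh_u = 0.27 × 6.3 × 10^7 × 3.6 = 6.124 × 10^7 m³
Confined: ΔV_c = S × A × Δh_c = 1.8 × 10^-5 × 6.3 × 10^7 × 31 = 35150 m³
Total ΔV = 6.124 × 10^7 + 35150 = 6.127 × 10^7 m³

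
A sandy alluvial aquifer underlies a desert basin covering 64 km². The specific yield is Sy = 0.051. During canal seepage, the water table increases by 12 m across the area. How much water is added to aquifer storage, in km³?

ΔV ≈ 0.0392 km³

A = 64 km² = 6.4 × 10^7 m²
ΔV = Sy × A × Δh = 0.051 × 6.4 × 10^7 m² × 12 m = 3.917 × 10^7 m³
ΔV = 3.917 × 10^7 m³ = 0.03917 km³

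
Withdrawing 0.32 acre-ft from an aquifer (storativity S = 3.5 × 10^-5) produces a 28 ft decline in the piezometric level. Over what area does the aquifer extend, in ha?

Δh = 28 ft = 8.534 m
ΔV = 0.32 acre-ft = 394.7 m³
A = ΔV / (S × Δh) = 394.7 / (3.5 × 10^-5 × 8.534) = 1.321 × 10^6 m²
A = 1.321 × 10^6 m² = 132.1 ha

A ≈ 132 ha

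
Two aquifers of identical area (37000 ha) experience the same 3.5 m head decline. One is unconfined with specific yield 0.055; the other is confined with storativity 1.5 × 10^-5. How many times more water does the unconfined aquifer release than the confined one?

ΔV_u / ΔV_c ≈ 3670

A = 37000 ha = 3.7 × 10^8 m²
Unconfined: ΔV_u = Sy × A × Δh = 0.055 × 3.7 × 10^8 × 3.5 = 7.122 × 10^7 m³
Confined: ΔV_c = S × A × Δh = 1.5 × 10^-5 × 3.7 × 10^8 × 3.5 = 19420 m³
Ratio = ΔV_u / ΔV_c = Sy / S = 0.055 / 1.5 × 10^-5 = 3667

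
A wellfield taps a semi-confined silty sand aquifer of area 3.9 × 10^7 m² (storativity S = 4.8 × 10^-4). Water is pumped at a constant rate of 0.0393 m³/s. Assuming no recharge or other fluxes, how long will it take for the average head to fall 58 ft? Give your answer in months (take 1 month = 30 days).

t ≈ 3.25 months

Δh = 58 ft = 17.68 m
ΔV = S × A × Δh = 4.8 × 10^-4 × 3.9 × 10^7 × 17.68 = 3.309 × 10^5 m³
Q = 0.0393 m³/s = 3396 m³/d
t = ΔV / Q = 3.309 × 10^5 m³ / 3396 m³/d = 97.46 d
t = 97.46 d ≈ 3.249 months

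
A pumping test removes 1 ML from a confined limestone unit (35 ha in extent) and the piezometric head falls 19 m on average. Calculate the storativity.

S ≈ 1.5 × 10^-4

A = 35 ha = 3.5 × 10^5 m²
ΔV = 1 ML = 1000 m³
S = ΔV / (A × Δh) = 1000 m³ / (3.5 × 10^5 m² × 19 m) = 1.504 × 10^-4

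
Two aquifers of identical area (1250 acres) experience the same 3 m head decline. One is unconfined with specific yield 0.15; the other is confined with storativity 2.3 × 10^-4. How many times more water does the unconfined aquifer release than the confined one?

ΔV_u / ΔV_c ≈ 652

A = 1250 acres = 5.059 × 10^6 m²
Unconfined: ΔV_u = Sy × A × Δh = 0.15 × 5.059 × 10^6 × 3 = 2.276 × 10^6 m³
Confined: ΔV_c = S × A × Δh = 2.3 × 10^-4 × 5.059 × 10^6 × 3 = 3490 m³
Ratio = ΔV_u / ΔV_c = Sy / S = 0.15 / 2.3 × 10^-4 = 652.2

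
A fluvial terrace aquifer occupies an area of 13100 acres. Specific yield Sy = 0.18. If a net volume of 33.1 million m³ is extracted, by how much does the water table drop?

A = 13100 acres = 5.301 × 10^7 m²
ΔV = 33.1 million m³ = 3.31 × 10^7 m³
Δh = ΔV / (Sy × A) = 3.31 × 10^7 m³ / (0.18 × 5.301 × 10^7 m²) = 3.469 m

Δh ≈ 3.47 m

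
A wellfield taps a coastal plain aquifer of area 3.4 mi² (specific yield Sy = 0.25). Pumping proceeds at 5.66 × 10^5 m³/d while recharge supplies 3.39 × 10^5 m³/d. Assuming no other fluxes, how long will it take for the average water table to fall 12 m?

A = 3.4 mi² = 8.806 × 10^6 m²
ΔV = Sy × A × Δh = 0.25 × 8.806 × 10^6 × 12 = 2.642 × 10^7 m³
Net withdrawal = 5.66 × 10^5 − 3.39 × 10^5 = 2.27 × 10^5 m³/d
t = ΔV / Q = 2.642 × 10^7 m³ / 2.27 × 10^5 m³/d = 116.4 d

t ≈ 116 days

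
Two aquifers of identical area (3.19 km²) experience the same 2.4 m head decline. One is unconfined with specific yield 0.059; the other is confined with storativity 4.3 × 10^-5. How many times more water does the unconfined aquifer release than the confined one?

ΔV_u / ΔV_c ≈ 1370

A = 3.19 km² = 3.19 × 10^6 m²
Unconfined: ΔV_u = Sy × A × Δh = 0.059 × 3.19 × 10^6 × 2.4 = 4.517 × 10^5 m³
Confined: ΔV_c = S × A × Δh = 4.3 × 10^-5 × 3.19 × 10^6 × 2.4 = 329.2 m³
Ratio = ΔV_u / ΔV_c = Sy / S = 0.059 / 4.3 × 10^-5 = 1372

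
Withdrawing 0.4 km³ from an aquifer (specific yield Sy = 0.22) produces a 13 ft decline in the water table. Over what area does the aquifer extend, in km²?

A ≈ 459 km²

Δh = 13 ft = 3.962 m
ΔV = 0.4 km³ = 4 × 10^8 m³
A = ΔV / (Sy × Δh) = 4 × 10^8 / (0.22 × 3.962) = 4.589 × 10^8 m²
A = 4.589 × 10^8 m² = 458.9 km²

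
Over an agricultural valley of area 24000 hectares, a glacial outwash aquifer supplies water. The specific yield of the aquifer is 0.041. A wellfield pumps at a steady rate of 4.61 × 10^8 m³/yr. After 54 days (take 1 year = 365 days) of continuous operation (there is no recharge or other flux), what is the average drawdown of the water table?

Δh ≈ 6.93 m

A = 24000 hectares = 2.4 × 10^8 m²
Q = 4.61 × 10^8 m³/yr = 1.263 × 10^6 m³/d
ΔV = Q × t = 1.263 × 10^6 m³/d × 54 d = 6.82 × 10^7 m³
Δh = ΔV / (Sy × A) = 6.82 × 10^7 / (0.041 × 2.4 × 10^8) = 6.931 m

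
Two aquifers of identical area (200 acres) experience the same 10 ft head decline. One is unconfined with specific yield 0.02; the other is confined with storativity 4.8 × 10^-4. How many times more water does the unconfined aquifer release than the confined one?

ΔV_u / ΔV_c ≈ 41.7

A = 200 acres = 8.094 × 10^5 m²
Δh = 10 ft = 3.048 m
Unconfined: ΔV_u = Sy × A × Δh = 0.02 × 8.094 × 10^5 × 3.048 = 49340 m³
Confined: ΔV_c = S × A × Δh = 4.8 × 10^-4 × 8.094 × 10^5 × 3.048 = 1184 m³
Ratio = ΔV_u / ΔV_c = Sy / S = 0.02 / 4.8 × 10^-4 = 41.67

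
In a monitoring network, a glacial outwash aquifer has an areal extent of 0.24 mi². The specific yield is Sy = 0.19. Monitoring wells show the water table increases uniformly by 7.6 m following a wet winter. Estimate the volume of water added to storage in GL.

ΔV ≈ 0.898 GL

A = 0.24 mi² = 6.216 × 10^5 m²
ΔV = Sy × A × Δh = 0.19 × 6.216 × 10^5 m² × 7.6 m = 8.976 × 10^5 m³
ΔV = 8.976 × 10^5 m³ = 0.8976 GL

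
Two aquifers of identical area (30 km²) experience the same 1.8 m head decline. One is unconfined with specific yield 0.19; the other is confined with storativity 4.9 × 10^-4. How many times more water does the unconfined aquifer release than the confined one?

A = 30 km² = 3 × 10^7 m²
Unconfined: ΔV_u = Sy × A × Δh = 0.19 × 3 × 10^7 × 1.8 = 1.026 × 10^7 m³
Confined: ΔV_c = S × A × Δh = 4.9 × 10^-4 × 3 × 10^7 × 1.8 = 26460 m³
Ratio = ΔV_u / ΔV_c = Sy / S = 0.19 / 4.9 × 10^-4 = 387.8

ΔV_u / ΔV_c ≈ 388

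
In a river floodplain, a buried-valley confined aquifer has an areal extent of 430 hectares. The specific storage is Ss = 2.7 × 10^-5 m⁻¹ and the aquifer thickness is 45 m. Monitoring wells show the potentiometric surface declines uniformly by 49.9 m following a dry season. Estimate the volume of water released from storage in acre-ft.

ΔV ≈ 211 acre-ft

S = Ss × b = 2.7 × 10^-5 m⁻¹ × 45 m = 1.215 × 10^-3
A = 430 hectares = 4.3 × 10^6 m²
ΔV = S × A × Δh = 0.001215 × 4.3 × 10^6 m² × 49.9 m = 2.607 × 10^5 m³
ΔV = 2.607 × 10^5 m³ = 211.4 acre-ft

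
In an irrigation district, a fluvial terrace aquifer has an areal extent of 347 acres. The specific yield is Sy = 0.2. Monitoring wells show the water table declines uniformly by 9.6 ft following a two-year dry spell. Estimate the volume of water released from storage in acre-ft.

ΔV ≈ 666 acre-ft

A = 347 acres = 1.404 × 10^6 m²
Δh = 9.6 ft = 2.926 m
ΔV = Sy × A × Δh = 0.2 × 1.404 × 10^6 m² × 2.926 m = 8.218 × 10^5 m³
ΔV = 8.218 × 10^5 m³ = 666.2 acre-ft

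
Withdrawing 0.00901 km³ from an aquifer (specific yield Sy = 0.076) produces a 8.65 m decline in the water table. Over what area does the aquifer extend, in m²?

ΔV = 0.00901 km³ = 9.01 × 10^6 m³
A = ΔV / (Sy × Δh) = 9.01 × 10^6 / (0.076 × 8.65) = 1.371 × 10^7 m²

A ≈ 1.37 × 10^7 m²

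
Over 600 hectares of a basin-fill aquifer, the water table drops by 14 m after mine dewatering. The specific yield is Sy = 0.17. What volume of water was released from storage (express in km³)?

A = 600 hectares = 6 × 10^6 m²
ΔV = Sy × A × Δh = 0.17 × 6 × 10^6 m² × 14 m = 1.428 × 10^7 m³
ΔV = 1.428 × 10^7 m³ = 0.01428 km³

ΔV ≈ 0.0143 km³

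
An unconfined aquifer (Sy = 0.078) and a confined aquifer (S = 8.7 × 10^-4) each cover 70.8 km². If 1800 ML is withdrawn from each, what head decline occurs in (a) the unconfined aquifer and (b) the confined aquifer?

Δh_u ≈ 0.326 m; Δh_c ≈ 29.2 m

A = 70.8 km² = 7.08 × 10^7 m²
ΔV = 1800 ML = 1.8 × 10^6 m³
Unconfined: Δh_u = ΔV/(Sy·A) = 1.8 × 10^6/(0.078 × 7.08 × 10^7) = 0.3259 m
Confined: Δh_c = ΔV/(S·A) = 1.8 × 10^6/(8.7 × 10^-4 × 7.08 × 10^7) = 29.22 m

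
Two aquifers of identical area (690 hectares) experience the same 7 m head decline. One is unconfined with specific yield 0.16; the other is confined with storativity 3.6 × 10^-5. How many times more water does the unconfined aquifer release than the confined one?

A = 690 hectares = 6.9 × 10^6 m²
Unconfined: ΔV_u = Sy × A × Δh = 0.16 × 6.9 × 10^6 × 7 = 7.728 × 10^6 m³
Confined: ΔV_c = S × A × Δh = 3.6 × 10^-5 × 6.9 × 10^6 × 7 = 1739 m³
Ratio = ΔV_u / ΔV_c = Sy / S = 0.16 / 3.6 × 10^-5 = 4444

ΔV_u / ΔV_c ≈ 4440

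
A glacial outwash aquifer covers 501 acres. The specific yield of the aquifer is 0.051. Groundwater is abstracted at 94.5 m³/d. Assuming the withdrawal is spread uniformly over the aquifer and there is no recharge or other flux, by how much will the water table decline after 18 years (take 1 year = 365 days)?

Δh ≈ 6 m

A = 501 acres = 2.027 × 10^6 m²
t = 18 years = 6570 d
ΔV = Q × t = 94.5 m³/d × 6570 d = 6.209 × 10^5 m³
Δh = ΔV / (Sy × A) = 6.209 × 10^5 / (0.051 × 2.027 × 10^6) = 6.004 m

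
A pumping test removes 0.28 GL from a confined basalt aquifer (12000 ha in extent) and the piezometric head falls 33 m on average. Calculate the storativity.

A = 12000 ha = 1.2 × 10^8 m²
ΔV = 0.28 GL = 2.8 × 10^5 m³
S = ΔV / (A × Δh) = 2.8 × 10^5 m³ / (1.2 × 10^8 m² × 33 m) = 7.071 × 10^-5

S ≈ 7.1 × 10^-5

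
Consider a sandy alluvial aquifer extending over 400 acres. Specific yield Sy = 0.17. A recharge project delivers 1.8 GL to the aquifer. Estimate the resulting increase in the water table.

A = 400 acres = 1.619 × 10^6 m²
ΔV = 1.8 GL = 1.8 × 10^6 m³
Δh = ΔV / (Sy × A) = 1.8 × 10^6 m³ / (0.17 × 1.619 × 10^6 m²) = 6.541 m

Δh ≈ 6.54 m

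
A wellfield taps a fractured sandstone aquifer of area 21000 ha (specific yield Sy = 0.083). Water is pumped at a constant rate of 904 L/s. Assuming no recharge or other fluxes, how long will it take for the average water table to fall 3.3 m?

A = 21000 ha = 2.1 × 10^8 m²
ΔV = Sy × A × Δh = 0.083 × 2.1 × 10^8 × 3.3 = 5.752 × 10^7 m³
Q = 904 L/s = 78110 m³/d
t = ΔV / Q = 5.752 × 10^7 m³ / 78110 m³/d = 736.4 d

t ≈ 736 days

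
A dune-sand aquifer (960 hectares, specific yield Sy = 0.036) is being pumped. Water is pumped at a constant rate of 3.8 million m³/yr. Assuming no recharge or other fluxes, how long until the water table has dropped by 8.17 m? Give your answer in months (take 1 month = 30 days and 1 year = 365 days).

t ≈ 9.04 months

A = 960 hectares = 9.6 × 10^6 m²
ΔV = Sy × A × Δh = 0.036 × 9.6 × 10^6 × 8.17 = 2.824 × 10^6 m³
Q = 3.8 million m³/yr = 10410 m³/d
t = ΔV / Q = 2.824 × 10^6 m³ / 10410 m³/d = 271.2 d
t = 271.2 d ≈ 9.04 months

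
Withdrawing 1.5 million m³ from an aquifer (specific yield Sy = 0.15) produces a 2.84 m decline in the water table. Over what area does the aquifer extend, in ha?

A ≈ 352 ha

ΔV = 1.5 million m³ = 1.5 × 10^6 m³
A = ΔV / (Sy × Δh) = 1.5 × 10^6 / (0.15 × 2.84) = 3.521 × 10^6 m²
A = 3.521 × 10^6 m² = 352.1 ha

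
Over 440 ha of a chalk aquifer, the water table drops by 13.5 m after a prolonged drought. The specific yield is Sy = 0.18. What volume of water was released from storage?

A = 440 ha = 4.4 × 10^6 m²
ΔV = Sy × A × Δh = 0.18 × 4.4 × 10^6 m² × 13.5 m = 1.069 × 10^7 m³

ΔV ≈ 1.07 × 10^7 m³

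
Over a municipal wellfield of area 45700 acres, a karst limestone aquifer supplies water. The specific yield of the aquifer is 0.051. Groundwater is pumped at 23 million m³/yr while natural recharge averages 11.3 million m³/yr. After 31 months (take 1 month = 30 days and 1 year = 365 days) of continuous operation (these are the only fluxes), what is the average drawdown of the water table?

Δh ≈ 3.16 m

A = 45700 acres = 1.849 × 10^8 m²
Net abstraction = 23 − 11.3 = 11.7 million m³/yr
Q_net = 11.7 million m³/yr = 32050 m³/d
t = 31 months = 930 d
ΔV = Q × t = 32050 m³/d × 930 d = 2.981 × 10^7 m³
Δh = ΔV / (Sy × A) = 2.981 × 10^7 / (0.051 × 1.849 × 10^8) = 3.161 m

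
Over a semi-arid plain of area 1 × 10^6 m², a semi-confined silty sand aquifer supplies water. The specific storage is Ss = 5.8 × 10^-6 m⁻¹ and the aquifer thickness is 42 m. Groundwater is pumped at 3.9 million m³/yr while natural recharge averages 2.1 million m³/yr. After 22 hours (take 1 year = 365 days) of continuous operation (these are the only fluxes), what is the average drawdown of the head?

S = Ss × b = 5.8 × 10^-6 m⁻¹ × 42 m = 2.436 × 10^-4
Net abstraction = 3.9 − 2.1 = 1.8 million m³/yr
Q_net = 1.8 million m³/yr = 4932 m³/d
t = 22 hours = 0.9167 d
ΔV = Q × t = 4932 m³/d × 0.9167 d = 4521 m³
Δh = ΔV / (S × A) = 4521 / (2.436 × 10^-4 × 1 × 10^6) = 18.56 m

Δh ≈ 18.6 m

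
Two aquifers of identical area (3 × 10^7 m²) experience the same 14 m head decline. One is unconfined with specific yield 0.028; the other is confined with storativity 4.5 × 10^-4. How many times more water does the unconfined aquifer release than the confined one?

ΔV_u / ΔV_c ≈ 62.2

Unconfined: ΔV_u = Sy × A × Δh = 0.028 × 3 × 10^7 × 14 = 1.176 × 10^7 m³
Confined: ΔV_c = S × A × Δh = 4.5 × 10^-4 × 3 × 10^7 × 14 = 1.89 × 10^5 m³
Ratio = ΔV_u / ΔV_c = Sy / S = 0.028 / 4.5 × 10^-4 = 62.22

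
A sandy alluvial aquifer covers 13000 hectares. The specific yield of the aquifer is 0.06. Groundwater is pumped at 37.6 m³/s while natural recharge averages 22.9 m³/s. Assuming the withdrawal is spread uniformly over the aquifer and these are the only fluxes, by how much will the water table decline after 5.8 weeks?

Δh ≈ 6.61 m

A = 13000 hectares = 1.3 × 10^8 m²
Net abstraction = 37.6 − 22.9 = 14.7 m³/s
Q_net = 14.7 m³/s = 1.27 × 10^6 m³/d
t = 5.8 weeks = 40.6 d
ΔV = Q × t = 1.27 × 10^6 m³/d × 40.6 d = 5.157 × 10^7 m³
Δh = ΔV / (Sy × A) = 5.157 × 10^7 / (0.06 × 1.3 × 10^8) = 6.611 m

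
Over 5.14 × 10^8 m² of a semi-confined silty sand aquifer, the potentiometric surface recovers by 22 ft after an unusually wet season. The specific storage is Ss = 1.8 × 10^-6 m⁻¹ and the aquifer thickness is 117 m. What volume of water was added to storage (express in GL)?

S = Ss × b = 1.8 × 10^-6 m⁻¹ × 117 m = 2.106 × 10^-4
Δh = 22 ft = 6.706 m
ΔV = S × A × Δh = 2.106 × 10^-4 × 5.14 × 10^8 m² × 6.706 m = 7.259 × 10^5 m³
ΔV = 7.259 × 10^5 m³ = 0.7259 GL

ΔV ≈ 0.726 GL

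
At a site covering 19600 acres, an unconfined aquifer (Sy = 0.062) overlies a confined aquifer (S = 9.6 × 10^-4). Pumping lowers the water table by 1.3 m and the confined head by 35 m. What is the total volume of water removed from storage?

ΔV ≈ 9.06 × 10^6 m³

A = 19600 acres = 7.932 × 10^7 m²
Unconfined: ΔV_u = Sy × A × Δh_u = 0.062 × 7.932 × 10^7 × 1.3 = 6.393 × 10^6 m³
Confined: ΔV_c = S × A × Δh_c = 9.6 × 10^-4 × 7.932 × 10^7 × 35 = 2.665 × 10^6 m³
Total ΔV = 6.393 × 10^6 + 2.665 × 10^6 = 9.058 × 10^6 m³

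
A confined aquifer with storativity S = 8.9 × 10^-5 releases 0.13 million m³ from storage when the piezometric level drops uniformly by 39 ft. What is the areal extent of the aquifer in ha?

Δh = 39 ft = 11.89 m
ΔV = 0.13 million m³ = 1.3 × 10^5 m³
A = ΔV / (S × Δh) = 1.3 × 10^5 / (8.9 × 10^-5 × 11.89) = 1.229 × 10^8 m²
A = 1.229 × 10^8 m² = 12290 ha

A ≈ 12300 ha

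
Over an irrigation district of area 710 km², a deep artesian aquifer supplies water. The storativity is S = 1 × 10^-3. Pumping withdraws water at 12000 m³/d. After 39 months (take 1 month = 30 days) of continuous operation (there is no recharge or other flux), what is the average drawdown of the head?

A = 710 km² = 7.1 × 10^8 m²
t = 39 months = 1170 d
ΔV = Q × t = 12000 m³/d × 1170 d = 1.404 × 10^7 m³
Δh = ΔV / (S × A) = 1.404 × 10^7 / (0.001 × 7.1 × 10^8) = 19.77 m

Δh ≈ 19.8 m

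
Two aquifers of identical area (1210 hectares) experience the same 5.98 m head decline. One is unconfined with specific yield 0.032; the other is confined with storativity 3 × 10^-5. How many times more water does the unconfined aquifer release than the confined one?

ΔV_u / ΔV_c ≈ 1070

A = 1210 hectares = 1.21 × 10^7 m²
Unconfined: ΔV_u = Sy × A × Δh = 0.032 × 1.21 × 10^7 × 5.98 = 2.315 × 10^6 m³
Confined: ΔV_c = S × A × Δh = 3 × 10^-5 × 1.21 × 10^7 × 5.98 = 2171 m³
Ratio = ΔV_u / ΔV_c = Sy / S = 0.032 / 3 × 10^-5 = 1067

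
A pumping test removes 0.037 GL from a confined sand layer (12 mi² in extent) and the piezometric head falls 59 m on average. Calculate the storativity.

S ≈ 2 × 10^-5

A = 12 mi² = 3.108 × 10^7 m²
ΔV = 0.037 GL = 37000 m³
S = ΔV / (A × Δh) = 37000 m³ / (3.108 × 10^7 m² × 59 m) = 2.018 × 10^-5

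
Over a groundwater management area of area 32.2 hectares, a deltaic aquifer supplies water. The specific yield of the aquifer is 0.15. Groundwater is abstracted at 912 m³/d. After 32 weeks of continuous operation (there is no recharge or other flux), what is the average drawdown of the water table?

A = 32.2 hectares = 3.22 × 10^5 m²
t = 32 weeks = 224 d
ΔV = Q × t = 912 m³/d × 224 d = 2.043 × 10^5 m³
Δh = ΔV / (Sy × A) = 2.043 × 10^5 / (0.15 × 3.22 × 10^5) = 4.23 m

Δh ≈ 4.23 m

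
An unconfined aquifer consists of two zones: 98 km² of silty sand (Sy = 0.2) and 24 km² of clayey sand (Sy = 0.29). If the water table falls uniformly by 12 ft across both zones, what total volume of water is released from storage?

A₁ = 98 km² = 9.8 × 10^7 m²; A₂ = 24 km² = 2.4 × 10^7 m²
Δh = 12 ft = 3.658 m
ΔV₁ = 0.2 × 9.8 × 10^7 × 3.658 = 7.169 × 10^7 m³
ΔV₂ = 0.29 × 2.4 × 10^7 × 3.658 = 2.546 × 10^7 m³
ΔV = ΔV₁ + ΔV₂ = 9.715 × 10^7 m³

ΔV ≈ 9.71 × 10^7 m³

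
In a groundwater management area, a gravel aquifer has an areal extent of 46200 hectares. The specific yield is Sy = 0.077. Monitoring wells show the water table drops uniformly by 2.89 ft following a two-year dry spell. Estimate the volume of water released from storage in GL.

ΔV ≈ 31.3 GL

A = 46200 hectares = 4.62 × 10^8 m²
Δh = 2.89 ft = 0.8809 m
ΔV = Sy × A × Δh = 0.077 × 4.62 × 10^8 m² × 0.8809 m = 3.134 × 10^7 m³
ΔV = 3.134 × 10^7 m³ = 31.34 GL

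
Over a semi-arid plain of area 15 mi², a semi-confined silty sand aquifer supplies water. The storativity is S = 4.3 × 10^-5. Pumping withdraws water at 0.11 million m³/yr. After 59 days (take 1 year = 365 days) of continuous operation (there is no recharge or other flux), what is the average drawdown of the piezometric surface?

A = 15 mi² = 3.885 × 10^7 m²
Q = 0.11 million m³/yr = 301.4 m³/d
ΔV = Q × t = 301.4 m³/d × 59 d = 17780 m³
Δh = ΔV / (S × A) = 17780 / (4.3 × 10^-5 × 3.885 × 10^7) = 10.64 m

Δh ≈ 10.6 m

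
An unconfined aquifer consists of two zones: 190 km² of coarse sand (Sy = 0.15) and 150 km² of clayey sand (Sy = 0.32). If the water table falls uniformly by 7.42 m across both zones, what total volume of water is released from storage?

ΔV ≈ 5.68 × 10^8 m³

A₁ = 190 km² = 1.9 × 10^8 m²; A₂ = 150 km² = 1.5 × 10^8 m²
ΔV₁ = 0.15 × 1.9 × 10^8 × 7.42 = 2.115 × 10^8 m³
ΔV₂ = 0.32 × 1.5 × 10^8 × 7.42 = 3.562 × 10^8 m³
ΔV = ΔV₁ + ΔV₂ = 5.676 × 10^8 m³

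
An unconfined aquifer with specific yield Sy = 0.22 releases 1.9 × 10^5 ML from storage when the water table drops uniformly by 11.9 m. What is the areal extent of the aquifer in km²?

ΔV = 1.9 × 10^5 ML = 1.9 × 10^8 m³
A = ΔV / (Sy × Δh) = 1.9 × 10^8 / (0.22 × 11.9) = 7.257 × 10^7 m²
A = 7.257 × 10^7 m² = 72.57 km²

A ≈ 72.6 km²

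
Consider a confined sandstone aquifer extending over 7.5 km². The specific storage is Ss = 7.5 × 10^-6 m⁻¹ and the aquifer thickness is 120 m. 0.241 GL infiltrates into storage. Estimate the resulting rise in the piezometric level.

S = Ss × b = 7.5 × 10^-6 m⁻¹ × 120 m = 9 × 10^-4
A = 7.5 km² = 7.5 × 10^6 m²
ΔV = 0.241 GL = 2.41 × 10^5 m³
Δh = ΔV / (S × A) = 2.41 × 10^5 m³ / (9 × 10^-4 × 7.5 × 10^6 m²) = 35.7 m

Δh ≈ 35.7 m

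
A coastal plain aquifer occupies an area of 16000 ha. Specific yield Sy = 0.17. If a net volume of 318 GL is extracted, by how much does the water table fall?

A = 16000 ha = 1.6 × 10^8 m²
ΔV = 318 GL = 3.18 × 10^8 m³
Δh = ΔV / (Sy × A) = 3.18 × 10^8 m³ / (0.17 × 1.6 × 10^8 m²) = 11.69 m

Δh ≈ 11.7 m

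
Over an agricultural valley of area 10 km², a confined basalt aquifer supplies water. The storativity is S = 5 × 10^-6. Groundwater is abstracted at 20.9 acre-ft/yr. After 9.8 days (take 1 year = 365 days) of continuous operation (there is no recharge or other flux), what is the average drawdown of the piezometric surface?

A = 10 km² = 1 × 10^7 m²
Q = 20.9 acre-ft/yr = 70.63 m³/d
ΔV = Q × t = 70.63 m³/d × 9.8 d = 692.2 m³
Δh = ΔV / (S × A) = 692.2 / (5 × 10^-6 × 1 × 10^7) = 13.84 m

Δh ≈ 13.8 m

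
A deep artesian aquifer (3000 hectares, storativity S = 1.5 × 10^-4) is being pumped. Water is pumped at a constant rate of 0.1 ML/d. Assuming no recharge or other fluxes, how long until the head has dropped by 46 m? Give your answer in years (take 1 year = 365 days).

A = 3000 hectares = 3 × 10^7 m²
ΔV = S × A × Δh = 1.5 × 10^-4 × 3 × 10^7 × 46 = 2.07 × 10^5 m³
Q = 0.1 ML/d = 100 m³/d
t = ΔV / Q = 2.07 × 10^5 m³ / 100 m³/d = 2070 d
t = 2070 d ≈ 5.671 years

t ≈ 5.67 years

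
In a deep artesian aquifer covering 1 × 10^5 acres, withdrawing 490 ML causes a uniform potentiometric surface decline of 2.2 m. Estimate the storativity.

A = 1 × 10^5 acres = 4.047 × 10^8 m²
ΔV = 490 ML = 4.9 × 10^5 m³
S = ΔV / (A × Δh) = 4.9 × 10^5 m³ / (4.047 × 10^8 m² × 2.2 m) = 5.504 × 10^-4

S ≈ 5.5 × 10^-4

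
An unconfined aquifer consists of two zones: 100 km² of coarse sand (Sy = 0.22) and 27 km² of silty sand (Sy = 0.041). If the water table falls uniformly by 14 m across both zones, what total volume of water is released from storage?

ΔV ≈ 3.23 × 10^8 m³

A₁ = 100 km² = 1 × 10^8 m²; A₂ = 27 km² = 2.7 × 10^7 m²
ΔV₁ = 0.22 × 1 × 10^8 × 14 = 3.08 × 10^8 m³
ΔV₂ = 0.041 × 2.7 × 10^7 × 14 = 1.55 × 10^7 m³
ΔV = ΔV₁ + ΔV₂ = 3.235 × 10^8 m³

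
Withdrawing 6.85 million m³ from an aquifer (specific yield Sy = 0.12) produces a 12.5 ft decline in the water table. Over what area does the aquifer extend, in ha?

Δh = 12.5 ft = 3.81 m
ΔV = 6.85 million m³ = 6.85 × 10^6 m³
A = ΔV / (Sy × Δh) = 6.85 × 10^6 / (0.12 × 3.81) = 1.498 × 10^7 m²
A = 1.498 × 10^7 m² = 1498 ha

A ≈ 1500 ha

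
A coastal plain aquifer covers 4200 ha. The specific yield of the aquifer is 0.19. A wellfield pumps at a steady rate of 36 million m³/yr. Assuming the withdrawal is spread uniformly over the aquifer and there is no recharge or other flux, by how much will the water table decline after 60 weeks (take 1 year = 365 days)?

Δh ≈ 5.19 m

A = 4200 ha = 4.2 × 10^7 m²
Q = 36 million m³/yr = 98630 m³/d
t = 60 weeks = 420 d
ΔV = Q × t = 98630 m³/d × 420 d = 4.142 × 10^7 m³
Δh = ΔV / (Sy × A) = 4.142 × 10^7 / (0.19 × 4.2 × 10^7) = 5.191 m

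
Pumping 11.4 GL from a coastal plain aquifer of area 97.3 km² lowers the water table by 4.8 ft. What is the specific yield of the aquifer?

A = 97.3 km² = 9.73 × 10^7 m²
Δh = 4.8 ft = 1.463 m
ΔV = 11.4 GL = 1.14 × 10^7 m³
Sy = ΔV / (A × Δh) = 1.14 × 10^7 m³ / (9.73 × 10^7 m² × 1.463 m) = 0.08008

Sy ≈ 0.08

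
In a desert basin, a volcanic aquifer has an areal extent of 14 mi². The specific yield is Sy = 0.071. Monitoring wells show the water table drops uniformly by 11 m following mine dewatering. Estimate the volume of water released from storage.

A = 14 mi² = 3.626 × 10^7 m²
ΔV = Sy × A × Δh = 0.071 × 3.626 × 10^7 m² × 11 m = 2.832 × 10^7 m³

ΔV ≈ 2.83 × 10^7 m³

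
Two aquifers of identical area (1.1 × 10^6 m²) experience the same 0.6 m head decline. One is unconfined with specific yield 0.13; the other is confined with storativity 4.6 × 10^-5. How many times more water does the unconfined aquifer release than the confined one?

ΔV_u / ΔV_c ≈ 2830

Unconfined: ΔV_u = Sy × A × Δh = 0.13 × 1.1 × 10^6 × 0.6 = 85800 m³
Confined: ΔV_c = S × A × Δh = 4.6 × 10^-5 × 1.1 × 10^6 × 0.6 = 30.36 m³
Ratio = ΔV_u / ΔV_c = Sy / S = 0.13 / 4.6 × 10^-5 = 2826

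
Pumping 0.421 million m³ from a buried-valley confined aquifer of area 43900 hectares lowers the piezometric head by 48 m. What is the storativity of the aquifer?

S ≈ 2 × 10^-5

A = 43900 hectares = 4.39 × 10^8 m²
ΔV = 0.421 million m³ = 4.21 × 10^5 m³
S = ΔV / (A × Δh) = 4.21 × 10^5 m³ / (4.39 × 10^8 m² × 48 m) = 1.998 × 10^-5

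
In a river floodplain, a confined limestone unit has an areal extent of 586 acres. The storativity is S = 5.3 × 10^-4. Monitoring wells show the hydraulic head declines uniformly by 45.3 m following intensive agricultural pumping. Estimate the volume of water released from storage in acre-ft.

ΔV ≈ 46.2 acre-ft

A = 586 acres = 2.371 × 10^6 m²
ΔV = S × A × Δh = 5.3 × 10^-4 × 2.371 × 10^6 m² × 45.3 m = 56940 m³
ΔV = 56940 m³ = 46.16 acre-ft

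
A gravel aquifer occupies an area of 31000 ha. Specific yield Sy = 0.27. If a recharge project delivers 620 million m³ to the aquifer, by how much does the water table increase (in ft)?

Δh ≈ 24.3 ft

A = 31000 ha = 3.1 × 10^8 m²
ΔV = 620 million m³ = 6.2 × 10^8 m³
Δh = ΔV / (Sy × A) = 6.2 × 10^8 m³ / (0.27 × 3.1 × 10^8 m²) = 7.407 m
Δh = 7.407 m = 24.3 ft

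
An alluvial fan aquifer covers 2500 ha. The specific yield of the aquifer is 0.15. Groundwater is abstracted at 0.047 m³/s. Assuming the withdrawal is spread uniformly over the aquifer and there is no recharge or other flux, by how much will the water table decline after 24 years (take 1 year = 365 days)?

Δh ≈ 9.49 m

A = 2500 ha = 2.5 × 10^7 m²
Q = 0.047 m³/s = 4061 m³/d
t = 24 years = 8760 d
ΔV = Q × t = 4061 m³/d × 8760 d = 3.557 × 10^7 m³
Δh = ΔV / (Sy × A) = 3.557 × 10^7 / (0.15 × 2.5 × 10^7) = 9.486 m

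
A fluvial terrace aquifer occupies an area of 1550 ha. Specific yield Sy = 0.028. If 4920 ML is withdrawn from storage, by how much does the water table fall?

Δh ≈ 11.3 m

A = 1550 ha = 1.55 × 10^7 m²
ΔV = 4920 ML = 4.92 × 10^6 m³
Δh = ΔV / (Sy × A) = 4.92 × 10^6 m³ / (0.028 × 1.55 × 10^7 m²) = 11.34 m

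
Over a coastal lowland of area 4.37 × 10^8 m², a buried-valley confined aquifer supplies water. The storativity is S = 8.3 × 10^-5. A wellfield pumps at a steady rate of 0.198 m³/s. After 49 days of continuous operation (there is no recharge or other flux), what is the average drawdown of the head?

Q = 0.198 m³/s = 17110 m³/d
ΔV = Q × t = 17110 m³/d × 49 d = 8.383 × 10^5 m³
Δh = ΔV / (S × A) = 8.383 × 10^5 / (8.3 × 10^-5 × 4.37 × 10^8) = 23.11 m

Δh ≈ 23.1 m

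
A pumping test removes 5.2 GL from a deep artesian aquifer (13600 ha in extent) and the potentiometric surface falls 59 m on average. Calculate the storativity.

S ≈ 6.5 × 10^-4

A = 13600 ha = 1.36 × 10^8 m²
ΔV = 5.2 GL = 5.2 × 10^6 m³
S = ΔV / (A × Δh) = 5.2 × 10^6 m³ / (1.36 × 10^8 m² × 59 m) = 6.481 × 10^-4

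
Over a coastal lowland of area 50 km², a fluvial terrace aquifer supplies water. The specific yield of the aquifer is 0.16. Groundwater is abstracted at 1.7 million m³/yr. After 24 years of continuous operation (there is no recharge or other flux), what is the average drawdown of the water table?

A = 50 km² = 5 × 10^7 m²
Q = 1.7 million m³/yr = 4658 m³/d
t = 24 years = 8760 d
ΔV = Q × t = 4658 m³/d × 8760 d = 4.08 × 10^7 m³
Δh = ΔV / (Sy × A) = 4.08 × 10^7 / (0.16 × 5 × 10^7) = 5.1 m

Δh ≈ 5.1 m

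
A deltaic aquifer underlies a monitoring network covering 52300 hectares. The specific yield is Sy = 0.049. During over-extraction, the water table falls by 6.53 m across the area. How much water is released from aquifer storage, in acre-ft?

A = 52300 hectares = 5.23 × 10^8 m²
ΔV = Sy × A × Δh = 0.049 × 5.23 × 10^8 m² × 6.53 m = 1.673 × 10^8 m³
ΔV = 1.673 × 10^8 m³ = 1.357 × 10^5 acre-ft

ΔV ≈ 1.36 × 10^5 acre-ft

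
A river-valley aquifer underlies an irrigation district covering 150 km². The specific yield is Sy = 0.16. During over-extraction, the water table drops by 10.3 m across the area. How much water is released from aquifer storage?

A = 150 km² = 1.5 × 10^8 m²
ΔV = Sy × A × Δh = 0.16 × 1.5 × 10^8 m² × 10.3 m = 2.472 × 10^8 m³

ΔV ≈ 2.47 × 10^8 m³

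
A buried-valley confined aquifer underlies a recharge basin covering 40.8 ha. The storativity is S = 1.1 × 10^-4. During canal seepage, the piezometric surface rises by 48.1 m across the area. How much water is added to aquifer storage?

A = 40.8 ha = 4.08 × 10^5 m²
ΔV = S × A × Δh = 1.1 × 10^-4 × 4.08 × 10^5 m² × 48.1 m = 2159 m³

ΔV ≈ 2160 m³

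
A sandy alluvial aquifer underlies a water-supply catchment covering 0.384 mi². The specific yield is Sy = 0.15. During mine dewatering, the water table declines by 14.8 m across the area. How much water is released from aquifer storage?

ΔV ≈ 2.21 × 10^6 m³

A = 0.384 mi² = 9.946 × 10^5 m²
ΔV = Sy × A × Δh = 0.15 × 9.946 × 10^5 m² × 14.8 m = 2.208 × 10^6 m³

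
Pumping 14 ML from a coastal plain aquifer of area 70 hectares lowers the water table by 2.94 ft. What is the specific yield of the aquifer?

Sy ≈ 0.022

A = 70 hectares = 7 × 10^5 m²
Δh = 2.94 ft = 0.8961 m
ΔV = 14 ML = 14000 m³
Sy = ΔV / (A × Δh) = 14000 m³ / (7 × 10^5 m² × 0.8961 m) = 0.02232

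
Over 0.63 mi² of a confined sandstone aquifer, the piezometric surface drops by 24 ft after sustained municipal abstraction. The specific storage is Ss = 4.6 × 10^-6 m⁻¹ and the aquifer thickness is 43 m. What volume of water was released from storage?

ΔV ≈ 2360 m³

S = Ss × b = 4.6 × 10^-6 m⁻¹ × 43 m = 1.978 × 10^-4
A = 0.63 mi² = 1.632 × 10^6 m²
Δh = 24 ft = 7.315 m
ΔV = S × A × Δh = 1.978 × 10^-4 × 1.632 × 10^6 m² × 7.315 m = 2361 m³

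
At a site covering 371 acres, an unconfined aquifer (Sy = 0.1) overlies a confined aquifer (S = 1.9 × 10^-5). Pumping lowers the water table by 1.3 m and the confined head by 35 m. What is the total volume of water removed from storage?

ΔV ≈ 1.96 × 10^5 m³

A = 371 acres = 1.501 × 10^6 m²
Unconfined: ΔV_u = Sy × A × Δh_u = 0.1 × 1.501 × 10^6 × 1.3 = 1.952 × 10^5 m³
Confined: ΔV_c = S × A × Δh_c = 1.9 × 10^-5 × 1.501 × 10^6 × 35 = 998.4 m³
Total ΔV = 1.952 × 10^5 + 998.4 = 1.962 × 10^5 m³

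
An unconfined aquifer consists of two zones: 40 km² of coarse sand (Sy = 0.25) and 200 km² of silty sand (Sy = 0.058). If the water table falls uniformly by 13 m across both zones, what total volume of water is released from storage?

A₁ = 40 km² = 4 × 10^7 m²; A₂ = 200 km² = 2 × 10^8 m²
ΔV₁ = 0.25 × 4 × 10^7 × 13 = 1.3 × 10^8 m³
ΔV₂ = 0.058 × 2 × 10^8 × 13 = 1.508 × 10^8 m³
ΔV = ΔV₁ + ΔV₂ = 2.808 × 10^8 m³

ΔV ≈ 2.81 × 10^8 m³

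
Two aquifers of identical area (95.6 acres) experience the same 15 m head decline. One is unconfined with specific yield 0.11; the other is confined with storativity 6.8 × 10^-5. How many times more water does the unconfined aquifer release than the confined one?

A = 95.6 acres = 3.869 × 10^5 m²
Unconfined: ΔV_u = Sy × A × Δh = 0.11 × 3.869 × 10^5 × 15 = 6.384 × 10^5 m³
Confined: ΔV_c = S × A × Δh = 6.8 × 10^-5 × 3.869 × 10^5 × 15 = 394.6 m³
Ratio = ΔV_u / ΔV_c = Sy / S = 0.11 / 6.8 × 10^-5 = 1618

ΔV_u / ΔV_c ≈ 1620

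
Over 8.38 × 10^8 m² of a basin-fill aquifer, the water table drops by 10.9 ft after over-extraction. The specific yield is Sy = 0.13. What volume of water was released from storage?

ΔV ≈ 3.62 × 10^8 m³

Δh = 10.9 ft = 3.322 m
ΔV = Sy × A × Δh = 0.13 × 8.38 × 10^8 m² × 3.322 m = 3.619 × 10^8 m³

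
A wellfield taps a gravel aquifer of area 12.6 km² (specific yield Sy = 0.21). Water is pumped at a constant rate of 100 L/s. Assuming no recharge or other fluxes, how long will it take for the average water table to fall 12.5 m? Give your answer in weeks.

t ≈ 547 weeks

A = 12.6 km² = 1.26 × 10^7 m²
ΔV = Sy × A × Δh = 0.21 × 1.26 × 10^7 × 12.5 = 3.308 × 10^7 m³
Q = 100 L/s = 8640 m³/d
t = ΔV / Q = 3.308 × 10^7 m³ / 8640 m³/d = 3828 d
t = 3828 d ≈ 546.9 weeks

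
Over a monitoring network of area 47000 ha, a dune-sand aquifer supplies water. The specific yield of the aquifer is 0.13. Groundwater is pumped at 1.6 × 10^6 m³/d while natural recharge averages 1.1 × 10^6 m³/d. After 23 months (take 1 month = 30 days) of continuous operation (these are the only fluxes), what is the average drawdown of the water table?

A = 47000 ha = 4.7 × 10^8 m²
Net abstraction = 1.6 × 10^6 − 1.1 × 10^6 = 5 × 10^5 m³/d
t = 23 months = 690 d
ΔV = Q × t = 5 × 10^5 m³/d × 690 d = 3.45 × 10^8 m³
Δh = ΔV / (Sy × A) = 3.45 × 10^8 / (0.13 × 4.7 × 10^8) = 5.646 m

Δh ≈ 5.65 m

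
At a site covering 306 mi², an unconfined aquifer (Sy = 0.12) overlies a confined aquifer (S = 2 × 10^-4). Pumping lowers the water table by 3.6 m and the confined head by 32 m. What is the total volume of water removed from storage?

A = 306 mi² = 7.925 × 10^8 m²
Unconfined: ΔV_u = Sy × A × Δh_u = 0.12 × 7.925 × 10^8 × 3.6 = 3.424 × 10^8 m³
Confined: ΔV_c = S × A × Δh_c = 2 × 10^-4 × 7.925 × 10^8 × 32 = 5.072 × 10^6 m³
Total ΔV = 3.424 × 10^8 + 5.072 × 10^6 = 3.474 × 10^8 m³

ΔV ≈ 3.47 × 10^8 m³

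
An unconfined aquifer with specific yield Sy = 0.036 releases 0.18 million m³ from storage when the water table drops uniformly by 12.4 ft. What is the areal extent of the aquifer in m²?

Δh = 12.4 ft = 3.78 m
ΔV = 0.18 million m³ = 1.8 × 10^5 m³
A = ΔV / (Sy × Δh) = 1.8 × 10^5 / (0.036 × 3.78) = 1.323 × 10^6 m²

A ≈ 1.32 × 10^6 m²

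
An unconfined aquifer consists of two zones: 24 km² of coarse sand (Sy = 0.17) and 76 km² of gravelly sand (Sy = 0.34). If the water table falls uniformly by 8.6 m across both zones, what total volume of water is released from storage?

A₁ = 24 km² = 2.4 × 10^7 m²; A₂ = 76 km² = 7.6 × 10^7 m²
ΔV₁ = 0.17 × 2.4 × 10^7 × 8.6 = 3.509 × 10^7 m³
ΔV₂ = 0.34 × 7.6 × 10^7 × 8.6 = 2.222 × 10^8 m³
ΔV = ΔV₁ + ΔV₂ = 2.573 × 10^8 m³

ΔV ≈ 2.57 × 10^8 m³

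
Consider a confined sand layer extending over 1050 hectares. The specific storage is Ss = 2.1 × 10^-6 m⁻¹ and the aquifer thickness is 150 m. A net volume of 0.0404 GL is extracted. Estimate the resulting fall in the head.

Δh ≈ 12.2 m

S = Ss × b = 2.1 × 10^-6 m⁻¹ × 150 m = 3.15 × 10^-4
A = 1050 hectares = 1.05 × 10^7 m²
ΔV = 0.0404 GL = 40400 m³
Δh = ΔV / (S × A) = 40400 m³ / (3.15 × 10^-4 × 1.05 × 10^7 m²) = 12.21 m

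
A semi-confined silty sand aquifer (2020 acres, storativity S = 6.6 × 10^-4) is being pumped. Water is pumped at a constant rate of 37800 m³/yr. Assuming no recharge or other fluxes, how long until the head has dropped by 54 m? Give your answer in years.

t ≈ 7.71 years

A = 2020 acres = 8.175 × 10^6 m²
ΔV = S × A × Δh = 6.6 × 10^-4 × 8.175 × 10^6 × 54 = 2.913 × 10^5 m³
Q = 37800 m³/yr = 103.6 m³/d
t = ΔV / Q = 2.913 × 10^5 m³ / 103.6 m³/d = 2813 d
t = 2813 d ≈ 7.708 years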